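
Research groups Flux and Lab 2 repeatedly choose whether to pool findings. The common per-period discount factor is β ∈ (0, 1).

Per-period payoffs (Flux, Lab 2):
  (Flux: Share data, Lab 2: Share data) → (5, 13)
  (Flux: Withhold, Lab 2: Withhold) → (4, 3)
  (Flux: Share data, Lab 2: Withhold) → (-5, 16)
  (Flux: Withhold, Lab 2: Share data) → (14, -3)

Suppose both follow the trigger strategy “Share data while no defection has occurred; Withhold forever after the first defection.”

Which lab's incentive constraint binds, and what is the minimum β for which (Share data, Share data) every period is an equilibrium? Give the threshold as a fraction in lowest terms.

Flux; β ≥ 9/10

Flux: cooperation gives 5 each period; deviation gives 14 once then 4 forever.
  5/(1−β) ≥ 14 + 4β/(1−β) ⇒ β ≥ 9/10.
Lab 2: cooperation gives 13 each period; deviation gives 16 once then 3 forever.
  β ≥ 3/13.
Both must hold, so the binding constraint is Flux's: β ≥ 9/10.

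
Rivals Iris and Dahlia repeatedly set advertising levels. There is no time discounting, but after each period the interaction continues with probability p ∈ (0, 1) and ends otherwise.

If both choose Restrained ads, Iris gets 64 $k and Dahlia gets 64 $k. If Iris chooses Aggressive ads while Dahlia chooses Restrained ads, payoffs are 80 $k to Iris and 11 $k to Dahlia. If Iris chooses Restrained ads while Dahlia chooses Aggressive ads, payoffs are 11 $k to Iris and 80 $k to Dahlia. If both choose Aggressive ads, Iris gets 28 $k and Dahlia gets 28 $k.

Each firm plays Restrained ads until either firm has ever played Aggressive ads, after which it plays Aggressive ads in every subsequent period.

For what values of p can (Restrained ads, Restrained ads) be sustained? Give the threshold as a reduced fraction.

With no time discounting, the continuation probability p plays the role of the discount factor.
Grim-trigger IC: 64/(1−p) ≥ 80 + 28p/(1−p) ⇒ p ≥ (80−64)/(80−28) = 4/13.

4/13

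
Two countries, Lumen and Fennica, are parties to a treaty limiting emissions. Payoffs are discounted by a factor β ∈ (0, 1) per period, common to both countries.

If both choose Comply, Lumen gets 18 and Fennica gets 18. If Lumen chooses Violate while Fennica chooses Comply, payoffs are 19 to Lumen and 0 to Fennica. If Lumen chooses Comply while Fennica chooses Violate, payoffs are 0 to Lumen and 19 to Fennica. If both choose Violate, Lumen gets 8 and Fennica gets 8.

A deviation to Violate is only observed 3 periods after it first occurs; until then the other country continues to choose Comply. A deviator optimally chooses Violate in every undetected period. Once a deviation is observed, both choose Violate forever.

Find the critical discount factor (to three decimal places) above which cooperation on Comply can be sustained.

Deviating for the 3 undetected periods gains 19−18 = 1 per period over cooperation, then loses 18−8 = 10 per period forever once punishment starts.
Gain: 1(1 + β + … + β^2); loss: 10·β^3/(1−β).
No profitable deviation ⇔ 1(1−β^3) ≤ 10·β^3, i.e. β^3 ≥ 1/(1+10) = 1/11.
Hence β ≥ (1/11)^(1/3) ≈ 0.450.

0.450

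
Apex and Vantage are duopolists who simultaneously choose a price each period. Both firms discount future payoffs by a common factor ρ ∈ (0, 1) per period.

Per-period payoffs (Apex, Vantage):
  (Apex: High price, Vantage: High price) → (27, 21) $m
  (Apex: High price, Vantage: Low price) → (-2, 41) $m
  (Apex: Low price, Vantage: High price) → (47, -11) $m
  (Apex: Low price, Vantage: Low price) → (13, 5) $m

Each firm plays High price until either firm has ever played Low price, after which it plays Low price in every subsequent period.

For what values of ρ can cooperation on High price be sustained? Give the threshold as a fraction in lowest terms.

For Apex: deviation gain 47−27 = 20, per-period punishment loss 27−13 = 14. IC gives ρ ≥ 20/34 = 10/17.
For Vantage: gain 20, loss 16 per period, so ρ ≥ 20/36 = 5/9.
The tighter constraint is Apex's, so cooperation needs ρ ≥ 10/17.

10/17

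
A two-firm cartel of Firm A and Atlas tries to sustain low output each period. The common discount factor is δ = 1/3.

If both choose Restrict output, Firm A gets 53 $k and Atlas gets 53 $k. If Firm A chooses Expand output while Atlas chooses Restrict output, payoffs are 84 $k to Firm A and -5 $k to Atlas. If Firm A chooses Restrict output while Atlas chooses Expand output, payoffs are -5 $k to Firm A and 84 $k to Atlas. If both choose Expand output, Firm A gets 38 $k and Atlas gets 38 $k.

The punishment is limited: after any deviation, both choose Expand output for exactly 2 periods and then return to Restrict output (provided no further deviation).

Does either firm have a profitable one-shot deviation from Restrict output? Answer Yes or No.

Comparing payoff streams over the 3 periods until play realigns: cooperate → 53(1+δ+…+δ^2); deviate → 84 + 38(δ+…+δ^2).
Cooperation is sustained iff (53−38)(δ+…+δ^2) ≥ 84−53.
δ+…+δ^2 = 1/3·(1−(1/3)^2)/(1−1/3) = 0.4444, and (84−53)/(53−38) = 2.0667.
0.4444 < 2.0667, so cooperation is not sustainable.

Yes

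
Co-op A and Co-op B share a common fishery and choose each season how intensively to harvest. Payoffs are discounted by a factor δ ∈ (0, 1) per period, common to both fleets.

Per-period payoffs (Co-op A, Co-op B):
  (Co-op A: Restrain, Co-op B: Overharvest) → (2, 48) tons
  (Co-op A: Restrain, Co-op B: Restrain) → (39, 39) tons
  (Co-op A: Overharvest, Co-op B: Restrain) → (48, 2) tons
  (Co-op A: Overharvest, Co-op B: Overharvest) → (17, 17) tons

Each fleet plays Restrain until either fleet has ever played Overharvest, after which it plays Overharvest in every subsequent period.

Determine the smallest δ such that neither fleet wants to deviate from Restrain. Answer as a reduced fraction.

9/31

Cooperation forever yields 39 each period: 39/(1−δ).
Deviating yields 48 once, then 17 forever: 48 + 17δ/(1−δ).
No profitable deviation requires 39/(1−δ) ≥ 48 + 17δ/(1−δ).
Multiplying by (1−δ): 39 ≥ 48(1−δ) + 17δ = 48 − 31δ.
So 31δ ≥ 9, i.e. δ ≥ 9/31.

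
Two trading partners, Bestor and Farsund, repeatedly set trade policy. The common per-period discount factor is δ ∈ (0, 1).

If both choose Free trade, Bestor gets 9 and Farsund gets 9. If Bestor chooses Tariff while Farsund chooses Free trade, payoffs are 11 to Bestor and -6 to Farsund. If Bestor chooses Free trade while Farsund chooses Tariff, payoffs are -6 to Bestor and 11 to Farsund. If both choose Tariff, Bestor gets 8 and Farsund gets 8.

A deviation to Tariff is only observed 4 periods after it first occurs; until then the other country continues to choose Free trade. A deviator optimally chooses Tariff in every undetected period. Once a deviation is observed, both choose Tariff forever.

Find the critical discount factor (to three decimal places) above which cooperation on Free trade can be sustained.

0.904

A deviator earns 11 for 4 periods, then 8 forever; cooperating earns 9 forever. Multiplying the IC by (1−δ):
9 ≥ 11(1−δ^4) + 8δ^4, so 3·δ^4 ≥ 2 and δ^4 ≥ 2/3.
δ ≥ (2/3)^(1/4) ≈ 0.904.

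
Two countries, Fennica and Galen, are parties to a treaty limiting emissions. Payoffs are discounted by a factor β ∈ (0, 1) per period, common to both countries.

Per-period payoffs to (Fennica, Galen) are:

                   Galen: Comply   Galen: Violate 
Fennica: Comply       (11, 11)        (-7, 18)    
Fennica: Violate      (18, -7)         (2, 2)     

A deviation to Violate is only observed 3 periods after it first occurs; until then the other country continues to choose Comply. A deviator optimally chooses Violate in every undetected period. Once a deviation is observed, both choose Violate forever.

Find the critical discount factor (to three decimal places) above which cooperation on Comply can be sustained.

The best deviation is to choose Violate for all 3 undetected periods, earning 18 each, then 2 forever once detected.
Deviation value: 18(1−β^3)/(1−β) + 2β^3/(1−β); cooperation value: 11/(1−β).
IC: 11 ≥ 18(1−β^3) + 2β^3 = 18 − 16β^3.
So β^3 ≥ 7/16, giving β ≥ (7/16)^(1/3) ≈ 0.759.

0.759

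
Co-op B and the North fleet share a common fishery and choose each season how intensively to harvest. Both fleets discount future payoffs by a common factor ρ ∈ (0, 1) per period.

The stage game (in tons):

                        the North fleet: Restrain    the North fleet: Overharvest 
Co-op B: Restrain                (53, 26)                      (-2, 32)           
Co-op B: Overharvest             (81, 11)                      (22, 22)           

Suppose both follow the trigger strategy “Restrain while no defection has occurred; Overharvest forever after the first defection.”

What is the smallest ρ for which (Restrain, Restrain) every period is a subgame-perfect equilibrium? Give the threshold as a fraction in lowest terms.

Co-op B's threshold: (81−53)/(81−22) = 28/59.
the North fleet's threshold: (32−26)/(32−22) = 3/5.
28/59 < 3/5, so the North fleet binds and ρ* = 3/5.

3/5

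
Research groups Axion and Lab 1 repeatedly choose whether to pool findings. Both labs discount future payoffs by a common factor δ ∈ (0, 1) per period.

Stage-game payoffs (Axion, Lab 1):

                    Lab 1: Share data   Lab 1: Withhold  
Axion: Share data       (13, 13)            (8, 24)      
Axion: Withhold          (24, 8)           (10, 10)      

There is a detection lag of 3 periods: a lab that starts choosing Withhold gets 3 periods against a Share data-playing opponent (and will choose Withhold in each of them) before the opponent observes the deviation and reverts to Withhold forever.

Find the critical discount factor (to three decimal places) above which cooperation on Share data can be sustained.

0.923

A deviator earns 24 for 3 periods, then 10 forever; cooperating earns 13 forever. Multiplying the IC by (1−δ):
13 ≥ 24(1−δ^3) + 10δ^3, so 14·δ^3 ≥ 11 and δ^3 ≥ 11/14.
δ ≥ (11/14)^(1/3) ≈ 0.923.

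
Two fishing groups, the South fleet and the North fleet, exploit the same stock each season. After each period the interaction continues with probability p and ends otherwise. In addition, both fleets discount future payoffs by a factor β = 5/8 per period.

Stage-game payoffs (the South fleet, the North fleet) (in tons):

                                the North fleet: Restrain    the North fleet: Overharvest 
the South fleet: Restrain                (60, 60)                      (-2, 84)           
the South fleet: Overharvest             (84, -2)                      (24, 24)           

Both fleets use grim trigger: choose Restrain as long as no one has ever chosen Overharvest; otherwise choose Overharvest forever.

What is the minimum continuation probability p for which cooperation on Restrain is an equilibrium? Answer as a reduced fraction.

16/25

With continuation probability p and discount β, the effective per-period discount factor is βp.
Grim-trigger IC: βp ≥ (84−60)/(84−24) = 2/5.
So p ≥ (2/5)/(5/8) = 16/25.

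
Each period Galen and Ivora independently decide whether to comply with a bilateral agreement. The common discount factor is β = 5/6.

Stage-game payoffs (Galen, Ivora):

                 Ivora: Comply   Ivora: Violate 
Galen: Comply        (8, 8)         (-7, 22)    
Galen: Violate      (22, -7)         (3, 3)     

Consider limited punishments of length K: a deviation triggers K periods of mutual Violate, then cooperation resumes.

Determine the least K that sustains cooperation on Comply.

IC: β(1−β^K)/(1−β) ≥ (22−8)/(8−3) = 14/5.
With β = 5/6: need 1 − β^K ≥ 14/5·(1−5/6)/(5/6), i.e. β^K ≤ 0.4400.
Since (5/6)^4 = 0.4823 and (5/6)^5 = 0.4019, the smallest such K is 5.

5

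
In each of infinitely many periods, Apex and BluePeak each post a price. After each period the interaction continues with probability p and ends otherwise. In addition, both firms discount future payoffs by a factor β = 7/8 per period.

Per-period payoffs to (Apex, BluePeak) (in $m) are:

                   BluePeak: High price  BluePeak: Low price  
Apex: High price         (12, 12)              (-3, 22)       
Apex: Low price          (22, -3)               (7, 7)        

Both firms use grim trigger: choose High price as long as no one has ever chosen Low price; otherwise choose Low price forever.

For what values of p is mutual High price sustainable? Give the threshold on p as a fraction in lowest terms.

16/21

With continuation probability p and discount β, the effective per-period discount factor is βp.
Grim-trigger IC: βp ≥ (22−12)/(22−7) = 2/3.
So p ≥ (2/3)/(7/8) = 16/21.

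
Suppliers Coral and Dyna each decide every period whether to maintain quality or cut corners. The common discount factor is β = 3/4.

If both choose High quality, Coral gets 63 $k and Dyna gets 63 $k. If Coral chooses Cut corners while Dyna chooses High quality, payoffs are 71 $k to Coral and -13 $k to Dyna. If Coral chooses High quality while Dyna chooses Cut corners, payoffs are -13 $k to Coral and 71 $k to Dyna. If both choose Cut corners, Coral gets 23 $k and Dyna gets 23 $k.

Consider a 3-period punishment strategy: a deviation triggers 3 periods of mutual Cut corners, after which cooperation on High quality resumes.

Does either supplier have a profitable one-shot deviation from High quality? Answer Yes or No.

Comparing payoff streams over the 4 periods until play realigns: cooperate → 63(1+β+…+β^3); deviate → 71 + 23(β+…+β^3).
Cooperation is sustained iff (63−23)(β+…+β^3) ≥ 71−63.
β+…+β^3 = 3/4·(1−(3/4)^3)/(1−3/4) = 1.7344, and (71−63)/(63−23) = 0.2000.
1.7344 ≥ 0.2000, so cooperation is sustainable.

No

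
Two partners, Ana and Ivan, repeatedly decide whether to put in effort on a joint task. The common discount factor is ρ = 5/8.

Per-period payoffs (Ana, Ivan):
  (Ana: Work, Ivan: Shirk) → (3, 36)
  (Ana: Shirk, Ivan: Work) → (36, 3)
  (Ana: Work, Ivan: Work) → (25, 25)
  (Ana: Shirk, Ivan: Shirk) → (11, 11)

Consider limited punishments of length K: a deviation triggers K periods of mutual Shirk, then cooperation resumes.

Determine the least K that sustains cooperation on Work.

No profitable deviation requires (25−11)(ρ+…+ρ^K) ≥ 36−25, i.e. ρ+…+ρ^K ≥ 11/14 ≈ 0.7857.
With ρ = 5/8, the partial sums are K=1: 0.6250, K=2: 1.0156.
K = 2 is the first length at which the sum reaches 0.7857.

2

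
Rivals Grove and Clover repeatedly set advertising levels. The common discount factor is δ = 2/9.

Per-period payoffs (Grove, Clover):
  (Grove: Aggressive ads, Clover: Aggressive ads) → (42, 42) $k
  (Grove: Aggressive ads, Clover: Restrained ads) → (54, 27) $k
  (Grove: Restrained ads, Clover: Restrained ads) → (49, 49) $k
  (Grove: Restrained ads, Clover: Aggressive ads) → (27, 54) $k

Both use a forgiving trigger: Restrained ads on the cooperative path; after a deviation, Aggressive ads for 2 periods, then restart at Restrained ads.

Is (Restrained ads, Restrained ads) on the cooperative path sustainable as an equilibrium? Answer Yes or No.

IC: δ+…+δ^2 ≥ (54−49)/(49−42) = 5/7.
At δ = 2/9: partial sum = 0.2716 < 0.7143. Cooperation not sustainable.

No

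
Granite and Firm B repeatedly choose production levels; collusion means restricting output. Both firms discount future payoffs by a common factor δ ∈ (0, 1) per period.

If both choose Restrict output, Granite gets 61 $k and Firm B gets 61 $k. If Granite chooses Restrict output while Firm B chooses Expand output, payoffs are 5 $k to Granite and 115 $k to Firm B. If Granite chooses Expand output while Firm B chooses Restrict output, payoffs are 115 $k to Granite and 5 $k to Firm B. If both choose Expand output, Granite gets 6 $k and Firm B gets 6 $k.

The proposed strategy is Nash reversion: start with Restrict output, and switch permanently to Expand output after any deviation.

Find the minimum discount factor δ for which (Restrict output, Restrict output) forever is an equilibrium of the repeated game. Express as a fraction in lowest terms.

54/109

61/(1−δ) ≥ 115 + 6δ/(1−δ)
61 ≥ 115 − 109δ
δ ≥ 54/109.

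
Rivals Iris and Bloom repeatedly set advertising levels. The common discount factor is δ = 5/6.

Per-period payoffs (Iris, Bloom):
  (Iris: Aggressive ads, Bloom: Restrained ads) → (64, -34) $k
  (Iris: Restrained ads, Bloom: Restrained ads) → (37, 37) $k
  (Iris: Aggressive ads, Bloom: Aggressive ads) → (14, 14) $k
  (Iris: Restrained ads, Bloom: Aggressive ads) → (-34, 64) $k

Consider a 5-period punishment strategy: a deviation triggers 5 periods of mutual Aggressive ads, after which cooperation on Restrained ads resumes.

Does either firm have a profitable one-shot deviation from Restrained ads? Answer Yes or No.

A one-shot deviation gives 64 now, then 14 for 5 periods, then back to 37.
Gain from deviating: (64−37) today; loss: (37−14) in each of the next 5 periods.
No-deviation condition: (37−14)(δ+…+δ^5) ≥ 64−37, i.e. δ+…+δ^5 ≥ 27/23.
At δ = 5/6: δ+…+δ^5 = 2.9906 ≥ 1.1739.
So cooperation is sustainable.

No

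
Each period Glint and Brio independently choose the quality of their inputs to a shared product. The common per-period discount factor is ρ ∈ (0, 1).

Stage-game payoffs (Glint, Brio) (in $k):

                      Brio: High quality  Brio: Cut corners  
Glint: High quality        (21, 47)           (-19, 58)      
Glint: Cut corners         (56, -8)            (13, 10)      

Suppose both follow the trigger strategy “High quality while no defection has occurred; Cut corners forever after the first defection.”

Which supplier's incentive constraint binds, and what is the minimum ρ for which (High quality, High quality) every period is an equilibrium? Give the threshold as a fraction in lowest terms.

Glint; ρ ≥ 35/43

Glint: cooperation gives 21 each period; deviation gives 56 once then 13 forever.
  21/(1−ρ) ≥ 56 + 13ρ/(1−ρ) ⇒ ρ ≥ 35/43.
Brio: cooperation gives 47 each period; deviation gives 58 once then 10 forever.
  ρ ≥ 11/48.
Both must hold, so the binding constraint is Glint's: ρ ≥ 35/43.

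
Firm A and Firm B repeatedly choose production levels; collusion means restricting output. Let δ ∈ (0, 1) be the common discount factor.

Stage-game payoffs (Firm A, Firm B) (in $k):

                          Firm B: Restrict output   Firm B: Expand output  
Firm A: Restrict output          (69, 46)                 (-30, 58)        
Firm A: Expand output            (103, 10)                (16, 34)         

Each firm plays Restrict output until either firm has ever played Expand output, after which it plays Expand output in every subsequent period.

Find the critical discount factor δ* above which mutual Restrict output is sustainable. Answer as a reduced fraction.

Firm A's threshold: (103−69)/(103−16) = 34/87.
Firm B's threshold: (58−46)/(58−34) = 1/2.
34/87 < 1/2, so Firm B binds and δ* = 1/2.

1/2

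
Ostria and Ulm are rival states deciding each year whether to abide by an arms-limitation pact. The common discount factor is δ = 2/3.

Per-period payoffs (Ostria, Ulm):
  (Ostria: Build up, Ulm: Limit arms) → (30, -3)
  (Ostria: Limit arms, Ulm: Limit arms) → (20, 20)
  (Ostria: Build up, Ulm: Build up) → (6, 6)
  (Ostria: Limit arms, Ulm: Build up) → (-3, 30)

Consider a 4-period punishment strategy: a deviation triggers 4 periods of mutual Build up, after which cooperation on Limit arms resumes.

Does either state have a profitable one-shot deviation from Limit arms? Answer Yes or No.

IC: δ+…+δ^4 ≥ (30−20)/(20−6) = 5/7.
At δ = 2/3: partial sum = 1.6049 ≥ 0.7143. Cooperation sustainable.

No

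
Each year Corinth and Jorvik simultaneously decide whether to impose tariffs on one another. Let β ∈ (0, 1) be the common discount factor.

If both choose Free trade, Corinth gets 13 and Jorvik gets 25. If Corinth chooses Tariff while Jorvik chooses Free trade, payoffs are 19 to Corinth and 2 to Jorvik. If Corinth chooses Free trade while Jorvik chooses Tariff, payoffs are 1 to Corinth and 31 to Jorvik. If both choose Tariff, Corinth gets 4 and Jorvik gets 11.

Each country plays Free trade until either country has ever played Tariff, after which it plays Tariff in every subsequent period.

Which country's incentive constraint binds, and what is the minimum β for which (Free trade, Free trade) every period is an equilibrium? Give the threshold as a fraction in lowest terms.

Corinth; β ≥ 2/5

Corinth's threshold: (19−13)/(19−4) = 2/5.
Jorvik's threshold: (31−25)/(31−11) = 3/10.
2/5 > 3/10, so Corinth binds and β* = 2/5.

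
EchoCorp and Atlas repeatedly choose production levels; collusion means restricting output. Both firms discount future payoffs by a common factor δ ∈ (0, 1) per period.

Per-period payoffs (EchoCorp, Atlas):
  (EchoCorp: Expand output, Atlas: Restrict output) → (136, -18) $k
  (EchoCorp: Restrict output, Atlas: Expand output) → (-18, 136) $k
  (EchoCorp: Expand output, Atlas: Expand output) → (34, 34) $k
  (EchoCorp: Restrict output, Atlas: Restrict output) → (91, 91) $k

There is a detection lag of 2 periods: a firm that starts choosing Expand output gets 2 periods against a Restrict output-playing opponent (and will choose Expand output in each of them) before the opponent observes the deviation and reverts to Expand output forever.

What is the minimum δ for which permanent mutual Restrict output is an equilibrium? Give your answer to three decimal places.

0.664

A deviator earns 136 for 2 periods, then 34 forever; cooperating earns 91 forever. Multiplying the IC by (1−δ):
91 ≥ 136(1−δ^2) + 34δ^2, so 102·δ^2 ≥ 45 and δ^2 ≥ 15/34.
δ ≥ (15/34)^(1/2) ≈ 0.664.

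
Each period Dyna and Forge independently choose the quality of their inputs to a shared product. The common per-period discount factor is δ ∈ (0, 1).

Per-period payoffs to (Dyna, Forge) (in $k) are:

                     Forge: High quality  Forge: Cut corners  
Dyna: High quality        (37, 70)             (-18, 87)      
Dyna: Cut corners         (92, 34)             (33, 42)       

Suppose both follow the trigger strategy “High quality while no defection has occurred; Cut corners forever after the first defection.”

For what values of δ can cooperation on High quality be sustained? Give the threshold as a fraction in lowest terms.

Dyna: cooperation gives 37 each period; deviation gives 92 once then 33 forever.
  37/(1−δ) ≥ 92 + 33δ/(1−δ) ⇒ δ ≥ 55/59.
Forge: cooperation gives 70 each period; deviation gives 87 once then 42 forever.
  δ ≥ 17/45.
Both must hold, so the binding constraint is Dyna's: δ ≥ 55/59.

55/59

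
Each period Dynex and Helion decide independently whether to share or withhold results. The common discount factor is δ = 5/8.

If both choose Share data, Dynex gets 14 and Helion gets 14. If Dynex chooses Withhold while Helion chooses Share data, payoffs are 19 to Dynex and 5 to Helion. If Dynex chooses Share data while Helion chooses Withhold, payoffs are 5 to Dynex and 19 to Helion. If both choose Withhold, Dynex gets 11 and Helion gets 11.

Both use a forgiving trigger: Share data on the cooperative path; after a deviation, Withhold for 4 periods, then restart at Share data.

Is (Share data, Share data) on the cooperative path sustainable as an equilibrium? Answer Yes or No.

Comparing payoff streams over the 5 periods until play realigns: cooperate → 14(1+δ+…+δ^4); deviate → 19 + 11(δ+…+δ^4).
Cooperation is sustained iff (14−11)(δ+…+δ^4) ≥ 19−14.
δ+…+δ^4 = 5/8·(1−(5/8)^4)/(1−5/8) = 1.4124, and (19−14)/(14−11) = 1.6667.
1.4124 < 1.6667, so cooperation is not sustainable.

No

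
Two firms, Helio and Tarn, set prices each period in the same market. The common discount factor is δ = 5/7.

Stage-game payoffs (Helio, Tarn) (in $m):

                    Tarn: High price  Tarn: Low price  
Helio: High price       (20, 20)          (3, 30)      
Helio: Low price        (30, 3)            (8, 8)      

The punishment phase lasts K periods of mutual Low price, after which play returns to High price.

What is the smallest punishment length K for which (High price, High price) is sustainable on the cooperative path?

No profitable deviation requires (20−8)(δ+…+δ^K) ≥ 30−20, i.e. δ+…+δ^K ≥ 5/6 ≈ 0.8333.
With δ = 5/7, the partial sums are K=1: 0.7143, K=2: 1.2245.
K = 2 is the first length at which the sum reaches 0.8333.

2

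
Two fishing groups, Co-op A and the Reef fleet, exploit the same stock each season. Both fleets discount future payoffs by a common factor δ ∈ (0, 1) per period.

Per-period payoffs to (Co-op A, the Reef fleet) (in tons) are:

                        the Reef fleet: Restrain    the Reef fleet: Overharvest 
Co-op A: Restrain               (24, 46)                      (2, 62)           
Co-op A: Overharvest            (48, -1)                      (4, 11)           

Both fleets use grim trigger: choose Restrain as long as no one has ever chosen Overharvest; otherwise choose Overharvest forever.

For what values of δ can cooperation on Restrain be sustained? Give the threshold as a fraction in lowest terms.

6/11

Co-op A's threshold: (48−24)/(48−4) = 6/11.
the Reef fleet's threshold: (62−46)/(62−11) = 16/51.
6/11 > 16/51, so Co-op A binds and δ* = 6/11.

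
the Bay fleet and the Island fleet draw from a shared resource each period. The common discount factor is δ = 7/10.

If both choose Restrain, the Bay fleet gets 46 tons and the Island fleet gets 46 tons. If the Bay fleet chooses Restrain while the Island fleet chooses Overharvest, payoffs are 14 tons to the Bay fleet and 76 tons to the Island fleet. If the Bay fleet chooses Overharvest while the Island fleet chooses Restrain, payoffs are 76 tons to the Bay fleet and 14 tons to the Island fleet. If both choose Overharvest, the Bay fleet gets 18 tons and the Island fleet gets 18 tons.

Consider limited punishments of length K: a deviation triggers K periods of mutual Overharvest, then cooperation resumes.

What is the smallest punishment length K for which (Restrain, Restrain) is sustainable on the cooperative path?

2

IC: δ(1−δ^K)/(1−δ) ≥ (76−46)/(46−18) = 15/14.
With δ = 7/10: need 1 − δ^K ≥ 15/14·(1−7/10)/(7/10), i.e. δ^K ≤ 0.5408.
Since (7/10)^1 = 0.7000 and (7/10)^2 = 0.4900, the smallest such K is 2.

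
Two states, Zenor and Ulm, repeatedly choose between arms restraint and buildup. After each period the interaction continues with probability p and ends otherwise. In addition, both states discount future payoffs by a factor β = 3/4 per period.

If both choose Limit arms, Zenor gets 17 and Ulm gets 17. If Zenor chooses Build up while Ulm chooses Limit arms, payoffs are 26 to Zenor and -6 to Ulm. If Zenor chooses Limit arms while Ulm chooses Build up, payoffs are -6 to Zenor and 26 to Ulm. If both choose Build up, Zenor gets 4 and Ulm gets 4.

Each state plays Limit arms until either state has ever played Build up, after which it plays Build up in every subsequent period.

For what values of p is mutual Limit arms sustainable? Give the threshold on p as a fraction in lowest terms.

6/11

With continuation probability p and discount β, the effective per-period discount factor is βp.
Grim-trigger IC: βp ≥ (26−17)/(26−4) = 9/22.
So p ≥ (9/22)/(3/4) = 6/11.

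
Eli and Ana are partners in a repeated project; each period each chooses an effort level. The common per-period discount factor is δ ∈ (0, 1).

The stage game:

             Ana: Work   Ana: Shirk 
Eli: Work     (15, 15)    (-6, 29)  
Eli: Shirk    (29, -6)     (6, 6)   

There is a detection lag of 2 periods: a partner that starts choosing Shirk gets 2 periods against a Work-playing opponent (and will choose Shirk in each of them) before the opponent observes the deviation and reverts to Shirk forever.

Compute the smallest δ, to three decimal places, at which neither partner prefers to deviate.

A deviator earns 29 for 2 periods, then 6 forever; cooperating earns 15 forever. Multiplying the IC by (1−δ):
15 ≥ 29(1−δ^2) + 6δ^2, so 23·δ^2 ≥ 14 and δ^2 ≥ 14/23.
δ ≥ (14/23)^(1/2) ≈ 0.780.

0.780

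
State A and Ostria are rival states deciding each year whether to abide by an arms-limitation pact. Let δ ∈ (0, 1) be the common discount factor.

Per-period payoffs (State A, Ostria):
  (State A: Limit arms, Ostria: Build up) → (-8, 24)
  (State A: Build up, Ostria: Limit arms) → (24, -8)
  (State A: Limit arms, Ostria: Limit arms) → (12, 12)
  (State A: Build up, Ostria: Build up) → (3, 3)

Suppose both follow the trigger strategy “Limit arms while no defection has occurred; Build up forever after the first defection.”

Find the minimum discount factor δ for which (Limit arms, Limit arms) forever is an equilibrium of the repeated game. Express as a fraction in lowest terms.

4/7

Under grim trigger the critical discount factor is (T−C)/(T−P) with T = 24, C = 12, P = 3.
δ* = (24−12)/(24−3) = 12/21 = 4/7.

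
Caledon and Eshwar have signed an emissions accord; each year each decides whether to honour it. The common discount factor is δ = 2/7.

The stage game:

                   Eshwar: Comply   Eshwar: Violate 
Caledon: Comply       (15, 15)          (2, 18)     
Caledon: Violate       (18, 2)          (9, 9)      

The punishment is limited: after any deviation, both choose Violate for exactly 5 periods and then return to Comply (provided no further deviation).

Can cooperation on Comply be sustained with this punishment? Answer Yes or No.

No

A one-shot deviation gives 18 now, then 9 for 5 periods, then back to 15.
Gain from deviating: (18−15) today; loss: (15−9) in each of the next 5 periods.
No-deviation condition: (15−9)(δ+…+δ^5) ≥ 18−15, i.e. δ+…+δ^5 ≥ 1/2.
At δ = 2/7: δ+…+δ^5 = 0.3992 < 0.5000.
So cooperation is not sustainable.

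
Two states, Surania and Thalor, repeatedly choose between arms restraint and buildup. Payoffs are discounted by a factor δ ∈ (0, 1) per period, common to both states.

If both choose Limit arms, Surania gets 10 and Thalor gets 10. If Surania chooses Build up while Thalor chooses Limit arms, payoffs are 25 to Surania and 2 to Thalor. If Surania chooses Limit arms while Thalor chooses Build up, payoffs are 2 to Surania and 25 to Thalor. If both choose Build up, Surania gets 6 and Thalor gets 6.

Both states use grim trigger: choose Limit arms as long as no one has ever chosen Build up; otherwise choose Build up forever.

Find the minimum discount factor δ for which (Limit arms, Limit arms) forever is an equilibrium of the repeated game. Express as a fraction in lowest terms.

15/19

Cooperation forever yields 10 each period: 10/(1−δ).
Deviating yields 25 once, then 6 forever: 25 + 6δ/(1−δ).
No profitable deviation requires 10/(1−δ) ≥ 25 + 6δ/(1−δ).
Multiplying by (1−δ): 10 ≥ 25(1−δ) + 6δ = 25 − 19δ.
So 19δ ≥ 15, i.e. δ ≥ 15/19.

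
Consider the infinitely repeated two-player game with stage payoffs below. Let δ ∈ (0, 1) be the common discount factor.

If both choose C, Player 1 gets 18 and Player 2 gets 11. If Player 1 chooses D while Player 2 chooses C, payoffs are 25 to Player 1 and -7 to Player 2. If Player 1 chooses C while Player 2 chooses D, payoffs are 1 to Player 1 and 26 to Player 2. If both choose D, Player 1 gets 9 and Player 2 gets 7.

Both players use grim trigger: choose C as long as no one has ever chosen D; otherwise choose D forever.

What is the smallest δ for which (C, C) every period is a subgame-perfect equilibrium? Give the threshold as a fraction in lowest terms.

Player 1's threshold: (25−18)/(25−9) = 7/16.
Player 2's threshold: (26−11)/(26−7) = 15/19.
7/16 < 15/19, so Player 2 binds and δ* = 15/19.

15/19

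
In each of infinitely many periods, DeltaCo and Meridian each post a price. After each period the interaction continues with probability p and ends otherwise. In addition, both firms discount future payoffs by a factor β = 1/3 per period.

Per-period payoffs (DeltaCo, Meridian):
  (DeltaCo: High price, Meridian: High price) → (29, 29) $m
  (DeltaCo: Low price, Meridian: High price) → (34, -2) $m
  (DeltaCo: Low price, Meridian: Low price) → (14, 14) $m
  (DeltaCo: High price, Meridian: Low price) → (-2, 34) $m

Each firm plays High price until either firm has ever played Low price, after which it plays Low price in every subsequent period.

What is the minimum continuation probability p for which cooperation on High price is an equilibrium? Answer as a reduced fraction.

With continuation probability p and discount β, the effective per-period discount factor is βp.
Grim-trigger IC: βp ≥ (34−29)/(34−14) = 1/4.
So p ≥ (1/4)/(1/3) = 3/4.

3/4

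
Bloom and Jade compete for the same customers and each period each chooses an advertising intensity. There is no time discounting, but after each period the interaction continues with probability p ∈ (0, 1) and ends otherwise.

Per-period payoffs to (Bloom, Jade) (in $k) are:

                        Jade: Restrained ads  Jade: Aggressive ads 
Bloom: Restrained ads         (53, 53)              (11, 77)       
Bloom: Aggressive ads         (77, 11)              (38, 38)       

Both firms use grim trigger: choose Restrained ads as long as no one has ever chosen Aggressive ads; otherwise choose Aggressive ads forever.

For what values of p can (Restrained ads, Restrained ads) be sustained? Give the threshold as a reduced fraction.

8/13

With no time discounting, the continuation probability p plays the role of the discount factor.
Grim-trigger IC: 53/(1−p) ≥ 77 + 38p/(1−p) ⇒ p ≥ (77−53)/(77−38) = 8/13.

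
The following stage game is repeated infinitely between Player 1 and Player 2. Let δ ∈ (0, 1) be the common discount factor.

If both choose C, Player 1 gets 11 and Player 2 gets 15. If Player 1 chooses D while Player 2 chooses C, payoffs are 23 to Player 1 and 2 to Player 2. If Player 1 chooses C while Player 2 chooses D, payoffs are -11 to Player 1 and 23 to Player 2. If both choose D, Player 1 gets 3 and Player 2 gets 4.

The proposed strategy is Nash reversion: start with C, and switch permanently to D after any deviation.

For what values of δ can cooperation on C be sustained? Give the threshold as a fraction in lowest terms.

For Player 1: deviation gain 23−11 = 12, per-period punishment loss 11−3 = 8. IC gives δ ≥ 12/20 = 3/5.
For Player 2: gain 8, loss 11 per period, so δ ≥ 8/19.
The tighter constraint is Player 1's, so cooperation needs δ ≥ 3/5.

3/5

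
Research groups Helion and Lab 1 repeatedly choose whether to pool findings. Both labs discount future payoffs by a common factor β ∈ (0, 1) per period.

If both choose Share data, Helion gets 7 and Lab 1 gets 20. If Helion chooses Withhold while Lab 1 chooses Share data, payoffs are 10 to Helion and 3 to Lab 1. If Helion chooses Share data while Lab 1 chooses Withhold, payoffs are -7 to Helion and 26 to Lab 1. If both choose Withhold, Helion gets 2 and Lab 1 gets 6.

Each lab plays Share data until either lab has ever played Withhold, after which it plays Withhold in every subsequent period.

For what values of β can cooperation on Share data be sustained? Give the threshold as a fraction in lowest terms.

3/8

Helion's threshold: (10−7)/(10−2) = 3/8.
Lab 1's threshold: (26−20)/(26−6) = 3/10.
3/8 > 3/10, so Helion binds and β* = 3/8.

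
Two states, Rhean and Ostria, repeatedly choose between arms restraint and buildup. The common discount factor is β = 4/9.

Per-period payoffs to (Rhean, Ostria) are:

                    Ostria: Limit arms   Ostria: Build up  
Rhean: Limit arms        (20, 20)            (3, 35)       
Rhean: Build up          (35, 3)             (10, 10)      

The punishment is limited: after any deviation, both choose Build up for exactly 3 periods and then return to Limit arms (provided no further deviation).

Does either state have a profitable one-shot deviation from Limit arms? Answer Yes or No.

Yes

IC: β+…+β^3 ≥ (35−20)/(20−10) = 3/2.
At β = 4/9: partial sum = 0.7298 < 1.5000. Cooperation not sustainable.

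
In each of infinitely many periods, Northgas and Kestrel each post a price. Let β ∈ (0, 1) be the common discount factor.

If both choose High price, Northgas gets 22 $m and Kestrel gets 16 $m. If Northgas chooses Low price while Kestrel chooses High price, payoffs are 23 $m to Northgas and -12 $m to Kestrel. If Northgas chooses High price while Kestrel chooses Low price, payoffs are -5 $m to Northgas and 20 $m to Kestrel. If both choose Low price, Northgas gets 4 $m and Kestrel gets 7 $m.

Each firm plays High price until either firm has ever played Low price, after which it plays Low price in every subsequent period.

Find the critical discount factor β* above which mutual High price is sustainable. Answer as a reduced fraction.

4/13

Northgas's threshold: (23−22)/(23−4) = 1/19.
Kestrel's threshold: (20−16)/(20−7) = 4/13.
1/19 < 4/13, so Kestrel binds and β* = 4/13.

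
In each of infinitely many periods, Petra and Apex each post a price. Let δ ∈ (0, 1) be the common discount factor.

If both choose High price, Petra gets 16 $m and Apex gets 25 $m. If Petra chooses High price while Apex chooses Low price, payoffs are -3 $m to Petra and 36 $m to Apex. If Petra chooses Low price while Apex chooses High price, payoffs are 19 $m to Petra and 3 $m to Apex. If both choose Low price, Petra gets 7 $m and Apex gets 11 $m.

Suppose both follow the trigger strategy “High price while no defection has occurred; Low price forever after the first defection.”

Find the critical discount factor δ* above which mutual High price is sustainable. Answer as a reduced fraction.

Petra: cooperation gives 16 each period; deviation gives 19 once then 7 forever.
  16/(1−δ) ≥ 19 + 7δ/(1−δ) ⇒ δ ≥ 3/12 = 1/4.
Apex: cooperation gives 25 each period; deviation gives 36 once then 11 forever.
  δ ≥ 11/25.
Both must hold, so the binding constraint is Apex's: δ ≥ 11/25.

11/25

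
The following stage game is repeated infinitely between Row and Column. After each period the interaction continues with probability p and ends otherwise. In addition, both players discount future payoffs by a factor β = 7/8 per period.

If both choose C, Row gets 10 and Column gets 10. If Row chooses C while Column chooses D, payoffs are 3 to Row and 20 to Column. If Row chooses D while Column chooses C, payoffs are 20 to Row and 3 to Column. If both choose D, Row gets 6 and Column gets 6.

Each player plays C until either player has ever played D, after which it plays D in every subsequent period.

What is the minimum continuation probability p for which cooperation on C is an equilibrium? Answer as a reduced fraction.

40/49

With continuation probability p and discount β, the effective per-period discount factor is βp.
Grim-trigger IC: βp ≥ (20−10)/(20−6) = 5/7.
So p ≥ (5/7)/(7/8) = 40/49.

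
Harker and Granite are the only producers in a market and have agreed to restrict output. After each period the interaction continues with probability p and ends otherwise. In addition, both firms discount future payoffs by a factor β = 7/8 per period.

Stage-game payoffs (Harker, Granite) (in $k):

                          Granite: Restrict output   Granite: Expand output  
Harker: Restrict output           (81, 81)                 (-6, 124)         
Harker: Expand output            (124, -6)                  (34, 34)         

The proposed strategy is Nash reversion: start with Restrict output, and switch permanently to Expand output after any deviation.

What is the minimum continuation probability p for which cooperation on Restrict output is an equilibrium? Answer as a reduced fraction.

172/315

With continuation probability p and discount β, the effective per-period discount factor is βp.
Grim-trigger IC: βp ≥ (124−81)/(124−34) = 43/90.
So p ≥ (43/90)/(7/8) = 172/315.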